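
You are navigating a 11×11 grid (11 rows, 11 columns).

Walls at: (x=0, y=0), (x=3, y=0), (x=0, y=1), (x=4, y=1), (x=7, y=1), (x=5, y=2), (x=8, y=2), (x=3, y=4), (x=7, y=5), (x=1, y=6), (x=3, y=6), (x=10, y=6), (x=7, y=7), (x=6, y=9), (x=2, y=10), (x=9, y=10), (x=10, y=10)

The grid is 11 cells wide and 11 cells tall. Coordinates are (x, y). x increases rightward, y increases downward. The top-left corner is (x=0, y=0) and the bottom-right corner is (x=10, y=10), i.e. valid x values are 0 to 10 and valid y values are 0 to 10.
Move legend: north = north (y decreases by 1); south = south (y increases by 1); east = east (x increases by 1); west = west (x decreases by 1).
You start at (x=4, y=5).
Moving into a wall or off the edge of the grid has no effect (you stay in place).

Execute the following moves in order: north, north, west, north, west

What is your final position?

Answer: Final position: (x=2, y=2)

Derivation:
Start: (x=4, y=5)
  north (north): (x=4, y=5) -> (x=4, y=4)
  north (north): (x=4, y=4) -> (x=4, y=3)
  west (west): (x=4, y=3) -> (x=3, y=3)
  north (north): (x=3, y=3) -> (x=3, y=2)
  west (west): (x=3, y=2) -> (x=2, y=2)
Final: (x=2, y=2)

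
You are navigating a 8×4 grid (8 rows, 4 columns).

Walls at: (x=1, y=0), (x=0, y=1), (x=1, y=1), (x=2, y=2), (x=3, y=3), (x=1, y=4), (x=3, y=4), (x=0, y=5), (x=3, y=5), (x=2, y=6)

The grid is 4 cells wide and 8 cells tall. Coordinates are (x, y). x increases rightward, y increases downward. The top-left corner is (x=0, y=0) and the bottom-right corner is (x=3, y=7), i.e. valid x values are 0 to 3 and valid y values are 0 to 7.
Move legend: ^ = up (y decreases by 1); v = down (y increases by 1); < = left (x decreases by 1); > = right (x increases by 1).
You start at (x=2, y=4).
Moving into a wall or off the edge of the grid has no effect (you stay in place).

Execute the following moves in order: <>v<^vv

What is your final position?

Start: (x=2, y=4)
  < (left): blocked, stay at (x=2, y=4)
  > (right): blocked, stay at (x=2, y=4)
  v (down): (x=2, y=4) -> (x=2, y=5)
  < (left): (x=2, y=5) -> (x=1, y=5)
  ^ (up): blocked, stay at (x=1, y=5)
  v (down): (x=1, y=5) -> (x=1, y=6)
  v (down): (x=1, y=6) -> (x=1, y=7)
Final: (x=1, y=7)

Answer: Final position: (x=1, y=7)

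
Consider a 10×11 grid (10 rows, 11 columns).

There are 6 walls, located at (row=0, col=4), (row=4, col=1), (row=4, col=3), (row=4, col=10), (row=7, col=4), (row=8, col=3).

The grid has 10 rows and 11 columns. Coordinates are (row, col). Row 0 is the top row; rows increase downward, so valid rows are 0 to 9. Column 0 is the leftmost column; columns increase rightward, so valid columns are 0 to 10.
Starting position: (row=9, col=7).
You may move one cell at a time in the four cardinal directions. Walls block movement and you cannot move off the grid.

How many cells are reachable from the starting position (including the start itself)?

BFS flood-fill from (row=9, col=7):
  Distance 0: (row=9, col=7)
  Distance 1: (row=8, col=7), (row=9, col=6), (row=9, col=8)
  Distance 2: (row=7, col=7), (row=8, col=6), (row=8, col=8), (row=9, col=5), (row=9, col=9)
  Distance 3: (row=6, col=7), (row=7, col=6), (row=7, col=8), (row=8, col=5), (row=8, col=9), (row=9, col=4), (row=9, col=10)
  Distance 4: (row=5, col=7), (row=6, col=6), (row=6, col=8), (row=7, col=5), (row=7, col=9), (row=8, col=4), (row=8, col=10), (row=9, col=3)
  Distance 5: (row=4, col=7), (row=5, col=6), (row=5, col=8), (row=6, col=5), (row=6, col=9), (row=7, col=10), (row=9, col=2)
  Distance 6: (row=3, col=7), (row=4, col=6), (row=4, col=8), (row=5, col=5), (row=5, col=9), (row=6, col=4), (row=6, col=10), (row=8, col=2), (row=9, col=1)
  Distance 7: (row=2, col=7), (row=3, col=6), (row=3, col=8), (row=4, col=5), (row=4, col=9), (row=5, col=4), (row=5, col=10), (row=6, col=3), (row=7, col=2), (row=8, col=1), (row=9, col=0)
  Distance 8: (row=1, col=7), (row=2, col=6), (row=2, col=8), (row=3, col=5), (row=3, col=9), (row=4, col=4), (row=5, col=3), (row=6, col=2), (row=7, col=1), (row=7, col=3), (row=8, col=0)
  Distance 9: (row=0, col=7), (row=1, col=6), (row=1, col=8), (row=2, col=5), (row=2, col=9), (row=3, col=4), (row=3, col=10), (row=5, col=2), (row=6, col=1), (row=7, col=0)
  Distance 10: (row=0, col=6), (row=0, col=8), (row=1, col=5), (row=1, col=9), (row=2, col=4), (row=2, col=10), (row=3, col=3), (row=4, col=2), (row=5, col=1), (row=6, col=0)
  Distance 11: (row=0, col=5), (row=0, col=9), (row=1, col=4), (row=1, col=10), (row=2, col=3), (row=3, col=2), (row=5, col=0)
  Distance 12: (row=0, col=10), (row=1, col=3), (row=2, col=2), (row=3, col=1), (row=4, col=0)
  Distance 13: (row=0, col=3), (row=1, col=2), (row=2, col=1), (row=3, col=0)
  Distance 14: (row=0, col=2), (row=1, col=1), (row=2, col=0)
  Distance 15: (row=0, col=1), (row=1, col=0)
  Distance 16: (row=0, col=0)
Total reachable: 104 (grid has 104 open cells total)

Answer: Reachable cells: 104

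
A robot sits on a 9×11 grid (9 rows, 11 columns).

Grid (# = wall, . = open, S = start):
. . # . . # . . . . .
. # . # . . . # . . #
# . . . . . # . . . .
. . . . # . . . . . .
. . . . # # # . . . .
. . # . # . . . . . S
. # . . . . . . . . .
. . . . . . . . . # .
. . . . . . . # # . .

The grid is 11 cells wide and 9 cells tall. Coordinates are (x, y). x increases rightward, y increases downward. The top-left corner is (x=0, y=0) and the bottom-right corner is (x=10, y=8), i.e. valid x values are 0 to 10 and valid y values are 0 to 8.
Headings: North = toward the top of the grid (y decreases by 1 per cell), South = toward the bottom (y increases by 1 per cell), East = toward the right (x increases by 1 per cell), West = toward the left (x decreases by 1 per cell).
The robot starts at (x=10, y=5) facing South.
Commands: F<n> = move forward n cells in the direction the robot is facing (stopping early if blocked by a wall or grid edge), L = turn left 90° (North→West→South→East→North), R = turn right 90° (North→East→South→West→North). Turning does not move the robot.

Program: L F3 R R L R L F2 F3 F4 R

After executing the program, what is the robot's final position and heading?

Answer: Final position: (x=10, y=8), facing West

Derivation:
Start: (x=10, y=5), facing South
  L: turn left, now facing East
  F3: move forward 0/3 (blocked), now at (x=10, y=5)
  R: turn right, now facing South
  R: turn right, now facing West
  L: turn left, now facing South
  R: turn right, now facing West
  L: turn left, now facing South
  F2: move forward 2, now at (x=10, y=7)
  F3: move forward 1/3 (blocked), now at (x=10, y=8)
  F4: move forward 0/4 (blocked), now at (x=10, y=8)
  R: turn right, now facing West
Final: (x=10, y=8), facing West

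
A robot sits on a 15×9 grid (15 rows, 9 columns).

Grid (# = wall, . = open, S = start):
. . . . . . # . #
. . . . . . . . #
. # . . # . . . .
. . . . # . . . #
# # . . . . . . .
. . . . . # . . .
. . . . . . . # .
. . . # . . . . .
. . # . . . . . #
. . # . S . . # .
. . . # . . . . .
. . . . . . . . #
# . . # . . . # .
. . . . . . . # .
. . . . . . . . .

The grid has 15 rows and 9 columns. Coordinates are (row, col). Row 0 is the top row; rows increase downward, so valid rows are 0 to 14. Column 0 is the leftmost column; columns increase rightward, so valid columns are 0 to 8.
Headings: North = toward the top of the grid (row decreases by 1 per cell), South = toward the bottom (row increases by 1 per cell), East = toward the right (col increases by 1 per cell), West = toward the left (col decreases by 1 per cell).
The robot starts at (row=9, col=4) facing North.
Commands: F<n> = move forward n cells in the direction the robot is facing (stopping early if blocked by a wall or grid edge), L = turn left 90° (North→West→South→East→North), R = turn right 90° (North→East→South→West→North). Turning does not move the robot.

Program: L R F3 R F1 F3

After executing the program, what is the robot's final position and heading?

Answer: Final position: (row=6, col=6), facing East

Derivation:
Start: (row=9, col=4), facing North
  L: turn left, now facing West
  R: turn right, now facing North
  F3: move forward 3, now at (row=6, col=4)
  R: turn right, now facing East
  F1: move forward 1, now at (row=6, col=5)
  F3: move forward 1/3 (blocked), now at (row=6, col=6)
Final: (row=6, col=6), facing East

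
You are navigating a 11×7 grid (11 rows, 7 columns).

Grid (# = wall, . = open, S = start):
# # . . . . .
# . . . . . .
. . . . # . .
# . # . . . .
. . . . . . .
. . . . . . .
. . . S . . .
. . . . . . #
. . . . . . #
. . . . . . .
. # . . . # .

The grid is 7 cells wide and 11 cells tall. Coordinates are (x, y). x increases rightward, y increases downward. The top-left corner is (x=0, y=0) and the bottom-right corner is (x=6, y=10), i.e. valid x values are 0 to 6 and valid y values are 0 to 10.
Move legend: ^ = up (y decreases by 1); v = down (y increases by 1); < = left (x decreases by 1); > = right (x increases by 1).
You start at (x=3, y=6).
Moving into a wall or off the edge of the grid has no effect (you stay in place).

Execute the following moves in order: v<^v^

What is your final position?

Start: (x=3, y=6)
  v (down): (x=3, y=6) -> (x=3, y=7)
  < (left): (x=3, y=7) -> (x=2, y=7)
  ^ (up): (x=2, y=7) -> (x=2, y=6)
  v (down): (x=2, y=6) -> (x=2, y=7)
  ^ (up): (x=2, y=7) -> (x=2, y=6)
Final: (x=2, y=6)

Answer: Final position: (x=2, y=6)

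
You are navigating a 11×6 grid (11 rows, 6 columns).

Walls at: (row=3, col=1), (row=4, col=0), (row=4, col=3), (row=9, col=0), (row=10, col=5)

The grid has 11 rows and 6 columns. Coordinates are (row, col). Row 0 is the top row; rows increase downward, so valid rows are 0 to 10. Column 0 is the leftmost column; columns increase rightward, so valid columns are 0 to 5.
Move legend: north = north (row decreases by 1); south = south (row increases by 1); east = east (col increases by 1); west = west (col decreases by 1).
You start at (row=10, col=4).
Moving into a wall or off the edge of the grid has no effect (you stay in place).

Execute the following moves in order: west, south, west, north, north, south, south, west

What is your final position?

Start: (row=10, col=4)
  west (west): (row=10, col=4) -> (row=10, col=3)
  south (south): blocked, stay at (row=10, col=3)
  west (west): (row=10, col=3) -> (row=10, col=2)
  north (north): (row=10, col=2) -> (row=9, col=2)
  north (north): (row=9, col=2) -> (row=8, col=2)
  south (south): (row=8, col=2) -> (row=9, col=2)
  south (south): (row=9, col=2) -> (row=10, col=2)
  west (west): (row=10, col=2) -> (row=10, col=1)
Final: (row=10, col=1)

Answer: Final position: (row=10, col=1)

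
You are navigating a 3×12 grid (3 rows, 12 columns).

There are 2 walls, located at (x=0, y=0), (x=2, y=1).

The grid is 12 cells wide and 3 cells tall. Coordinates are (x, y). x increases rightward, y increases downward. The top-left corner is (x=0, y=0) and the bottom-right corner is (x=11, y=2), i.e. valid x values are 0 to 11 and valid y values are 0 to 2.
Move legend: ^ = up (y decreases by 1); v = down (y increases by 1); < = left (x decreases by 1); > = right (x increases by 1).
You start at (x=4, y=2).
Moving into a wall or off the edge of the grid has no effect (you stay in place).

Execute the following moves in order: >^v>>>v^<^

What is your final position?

Start: (x=4, y=2)
  > (right): (x=4, y=2) -> (x=5, y=2)
  ^ (up): (x=5, y=2) -> (x=5, y=1)
  v (down): (x=5, y=1) -> (x=5, y=2)
  > (right): (x=5, y=2) -> (x=6, y=2)
  > (right): (x=6, y=2) -> (x=7, y=2)
  > (right): (x=7, y=2) -> (x=8, y=2)
  v (down): blocked, stay at (x=8, y=2)
  ^ (up): (x=8, y=2) -> (x=8, y=1)
  < (left): (x=8, y=1) -> (x=7, y=1)
  ^ (up): (x=7, y=1) -> (x=7, y=0)
Final: (x=7, y=0)

Answer: Final position: (x=7, y=0)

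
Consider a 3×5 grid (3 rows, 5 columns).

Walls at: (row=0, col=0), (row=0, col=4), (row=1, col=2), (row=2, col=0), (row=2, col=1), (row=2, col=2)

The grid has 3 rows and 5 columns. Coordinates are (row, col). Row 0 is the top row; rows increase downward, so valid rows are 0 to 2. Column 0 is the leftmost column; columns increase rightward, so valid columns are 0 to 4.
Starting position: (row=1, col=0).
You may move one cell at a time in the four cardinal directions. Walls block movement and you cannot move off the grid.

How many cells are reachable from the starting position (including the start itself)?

Answer: Reachable cells: 9

Derivation:
BFS flood-fill from (row=1, col=0):
  Distance 0: (row=1, col=0)
  Distance 1: (row=1, col=1)
  Distance 2: (row=0, col=1)
  Distance 3: (row=0, col=2)
  Distance 4: (row=0, col=3)
  Distance 5: (row=1, col=3)
  Distance 6: (row=1, col=4), (row=2, col=3)
  Distance 7: (row=2, col=4)
Total reachable: 9 (grid has 9 open cells total)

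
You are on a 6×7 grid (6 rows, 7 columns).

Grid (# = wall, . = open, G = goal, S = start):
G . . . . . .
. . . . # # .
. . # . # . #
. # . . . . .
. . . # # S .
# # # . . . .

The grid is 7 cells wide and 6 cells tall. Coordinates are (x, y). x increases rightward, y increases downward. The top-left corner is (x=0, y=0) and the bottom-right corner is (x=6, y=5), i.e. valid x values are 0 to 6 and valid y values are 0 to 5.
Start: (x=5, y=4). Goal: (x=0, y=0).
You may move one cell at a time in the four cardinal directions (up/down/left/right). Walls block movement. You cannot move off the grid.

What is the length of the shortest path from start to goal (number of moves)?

BFS from (x=5, y=4) until reaching (x=0, y=0):
  Distance 0: (x=5, y=4)
  Distance 1: (x=5, y=3), (x=6, y=4), (x=5, y=5)
  Distance 2: (x=5, y=2), (x=4, y=3), (x=6, y=3), (x=4, y=5), (x=6, y=5)
  Distance 3: (x=3, y=3), (x=3, y=5)
  Distance 4: (x=3, y=2), (x=2, y=3)
  Distance 5: (x=3, y=1), (x=2, y=4)
  Distance 6: (x=3, y=0), (x=2, y=1), (x=1, y=4)
  Distance 7: (x=2, y=0), (x=4, y=0), (x=1, y=1), (x=0, y=4)
  Distance 8: (x=1, y=0), (x=5, y=0), (x=0, y=1), (x=1, y=2), (x=0, y=3)
  Distance 9: (x=0, y=0), (x=6, y=0), (x=0, y=2)  <- goal reached here
One shortest path (9 moves): (x=5, y=4) -> (x=5, y=3) -> (x=4, y=3) -> (x=3, y=3) -> (x=3, y=2) -> (x=3, y=1) -> (x=2, y=1) -> (x=1, y=1) -> (x=0, y=1) -> (x=0, y=0)

Answer: Shortest path length: 9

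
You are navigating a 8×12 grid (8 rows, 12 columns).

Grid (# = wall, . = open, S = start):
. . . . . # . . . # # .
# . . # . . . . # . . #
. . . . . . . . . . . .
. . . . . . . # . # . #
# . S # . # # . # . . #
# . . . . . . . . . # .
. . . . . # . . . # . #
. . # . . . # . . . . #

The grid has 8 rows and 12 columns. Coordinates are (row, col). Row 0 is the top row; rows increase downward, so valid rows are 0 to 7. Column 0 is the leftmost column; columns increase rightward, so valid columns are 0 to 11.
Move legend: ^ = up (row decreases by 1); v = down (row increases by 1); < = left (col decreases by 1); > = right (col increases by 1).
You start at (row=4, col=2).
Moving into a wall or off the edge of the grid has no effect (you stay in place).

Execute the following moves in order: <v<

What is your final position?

Answer: Final position: (row=5, col=1)

Derivation:
Start: (row=4, col=2)
  < (left): (row=4, col=2) -> (row=4, col=1)
  v (down): (row=4, col=1) -> (row=5, col=1)
  < (left): blocked, stay at (row=5, col=1)
Final: (row=5, col=1)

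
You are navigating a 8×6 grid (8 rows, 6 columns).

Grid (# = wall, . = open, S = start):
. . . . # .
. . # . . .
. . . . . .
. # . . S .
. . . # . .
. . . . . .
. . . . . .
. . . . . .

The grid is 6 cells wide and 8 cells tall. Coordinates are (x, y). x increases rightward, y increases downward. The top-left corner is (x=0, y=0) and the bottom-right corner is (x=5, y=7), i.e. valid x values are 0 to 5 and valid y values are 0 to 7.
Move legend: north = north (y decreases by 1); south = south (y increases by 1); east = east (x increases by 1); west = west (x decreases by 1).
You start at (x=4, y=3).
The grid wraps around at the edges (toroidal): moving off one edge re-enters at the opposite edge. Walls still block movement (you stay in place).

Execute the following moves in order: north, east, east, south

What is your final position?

Start: (x=4, y=3)
  north (north): (x=4, y=3) -> (x=4, y=2)
  east (east): (x=4, y=2) -> (x=5, y=2)
  east (east): (x=5, y=2) -> (x=0, y=2)
  south (south): (x=0, y=2) -> (x=0, y=3)
Final: (x=0, y=3)

Answer: Final position: (x=0, y=3)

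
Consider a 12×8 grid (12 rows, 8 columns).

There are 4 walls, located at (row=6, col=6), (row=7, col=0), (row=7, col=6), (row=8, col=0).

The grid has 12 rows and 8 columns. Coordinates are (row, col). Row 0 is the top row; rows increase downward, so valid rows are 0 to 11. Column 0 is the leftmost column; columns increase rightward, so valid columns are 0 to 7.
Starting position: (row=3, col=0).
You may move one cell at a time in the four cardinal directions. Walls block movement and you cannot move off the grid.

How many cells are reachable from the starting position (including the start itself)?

BFS flood-fill from (row=3, col=0):
  Distance 0: (row=3, col=0)
  Distance 1: (row=2, col=0), (row=3, col=1), (row=4, col=0)
  Distance 2: (row=1, col=0), (row=2, col=1), (row=3, col=2), (row=4, col=1), (row=5, col=0)
  Distance 3: (row=0, col=0), (row=1, col=1), (row=2, col=2), (row=3, col=3), (row=4, col=2), (row=5, col=1), (row=6, col=0)
  Distance 4: (row=0, col=1), (row=1, col=2), (row=2, col=3), (row=3, col=4), (row=4, col=3), (row=5, col=2), (row=6, col=1)
  Distance 5: (row=0, col=2), (row=1, col=3), (row=2, col=4), (row=3, col=5), (row=4, col=4), (row=5, col=3), (row=6, col=2), (row=7, col=1)
  Distance 6: (row=0, col=3), (row=1, col=4), (row=2, col=5), (row=3, col=6), (row=4, col=5), (row=5, col=4), (row=6, col=3), (row=7, col=2), (row=8, col=1)
  Distance 7: (row=0, col=4), (row=1, col=5), (row=2, col=6), (row=3, col=7), (row=4, col=6), (row=5, col=5), (row=6, col=4), (row=7, col=3), (row=8, col=2), (row=9, col=1)
  Distance 8: (row=0, col=5), (row=1, col=6), (row=2, col=7), (row=4, col=7), (row=5, col=6), (row=6, col=5), (row=7, col=4), (row=8, col=3), (row=9, col=0), (row=9, col=2), (row=10, col=1)
  Distance 9: (row=0, col=6), (row=1, col=7), (row=5, col=7), (row=7, col=5), (row=8, col=4), (row=9, col=3), (row=10, col=0), (row=10, col=2), (row=11, col=1)
  Distance 10: (row=0, col=7), (row=6, col=7), (row=8, col=5), (row=9, col=4), (row=10, col=3), (row=11, col=0), (row=11, col=2)
  Distance 11: (row=7, col=7), (row=8, col=6), (row=9, col=5), (row=10, col=4), (row=11, col=3)
  Distance 12: (row=8, col=7), (row=9, col=6), (row=10, col=5), (row=11, col=4)
  Distance 13: (row=9, col=7), (row=10, col=6), (row=11, col=5)
  Distance 14: (row=10, col=7), (row=11, col=6)
  Distance 15: (row=11, col=7)
Total reachable: 92 (grid has 92 open cells total)

Answer: Reachable cells: 92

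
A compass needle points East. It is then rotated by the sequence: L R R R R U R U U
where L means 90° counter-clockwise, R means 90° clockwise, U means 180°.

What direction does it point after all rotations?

Answer: Final heading: West

Derivation:
Start: East
  L (left (90° counter-clockwise)) -> North
  R (right (90° clockwise)) -> East
  R (right (90° clockwise)) -> South
  R (right (90° clockwise)) -> West
  R (right (90° clockwise)) -> North
  U (U-turn (180°)) -> South
  R (right (90° clockwise)) -> West
  U (U-turn (180°)) -> East
  U (U-turn (180°)) -> West
Final: West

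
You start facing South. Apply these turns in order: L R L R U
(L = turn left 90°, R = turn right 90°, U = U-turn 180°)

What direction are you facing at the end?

Answer: Final heading: North

Derivation:
Start: South
  L (left (90° counter-clockwise)) -> East
  R (right (90° clockwise)) -> South
  L (left (90° counter-clockwise)) -> East
  R (right (90° clockwise)) -> South
  U (U-turn (180°)) -> North
Final: North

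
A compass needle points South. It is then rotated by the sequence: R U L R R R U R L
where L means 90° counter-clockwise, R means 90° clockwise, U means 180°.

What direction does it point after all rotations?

Answer: Final heading: East

Derivation:
Start: South
  R (right (90° clockwise)) -> West
  U (U-turn (180°)) -> East
  L (left (90° counter-clockwise)) -> North
  R (right (90° clockwise)) -> East
  R (right (90° clockwise)) -> South
  R (right (90° clockwise)) -> West
  U (U-turn (180°)) -> East
  R (right (90° clockwise)) -> South
  L (left (90° counter-clockwise)) -> East
Final: East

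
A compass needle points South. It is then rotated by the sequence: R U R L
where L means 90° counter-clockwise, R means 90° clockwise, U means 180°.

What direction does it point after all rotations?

Start: South
  R (right (90° clockwise)) -> West
  U (U-turn (180°)) -> East
  R (right (90° clockwise)) -> South
  L (left (90° counter-clockwise)) -> East
Final: East

Answer: Final heading: East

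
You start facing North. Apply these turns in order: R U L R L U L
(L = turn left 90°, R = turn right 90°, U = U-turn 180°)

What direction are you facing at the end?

Start: North
  R (right (90° clockwise)) -> East
  U (U-turn (180°)) -> West
  L (left (90° counter-clockwise)) -> South
  R (right (90° clockwise)) -> West
  L (left (90° counter-clockwise)) -> South
  U (U-turn (180°)) -> North
  L (left (90° counter-clockwise)) -> West
Final: West

Answer: Final heading: West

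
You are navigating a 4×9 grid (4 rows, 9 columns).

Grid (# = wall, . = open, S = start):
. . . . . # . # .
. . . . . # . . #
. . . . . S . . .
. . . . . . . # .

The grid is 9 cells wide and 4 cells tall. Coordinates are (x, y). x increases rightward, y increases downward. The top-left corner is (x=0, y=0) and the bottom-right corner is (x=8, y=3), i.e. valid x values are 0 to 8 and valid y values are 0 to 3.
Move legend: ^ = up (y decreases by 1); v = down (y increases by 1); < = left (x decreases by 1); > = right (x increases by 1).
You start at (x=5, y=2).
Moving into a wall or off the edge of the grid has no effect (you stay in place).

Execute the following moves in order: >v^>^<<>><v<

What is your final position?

Answer: Final position: (x=5, y=2)

Derivation:
Start: (x=5, y=2)
  > (right): (x=5, y=2) -> (x=6, y=2)
  v (down): (x=6, y=2) -> (x=6, y=3)
  ^ (up): (x=6, y=3) -> (x=6, y=2)
  > (right): (x=6, y=2) -> (x=7, y=2)
  ^ (up): (x=7, y=2) -> (x=7, y=1)
  < (left): (x=7, y=1) -> (x=6, y=1)
  < (left): blocked, stay at (x=6, y=1)
  > (right): (x=6, y=1) -> (x=7, y=1)
  > (right): blocked, stay at (x=7, y=1)
  < (left): (x=7, y=1) -> (x=6, y=1)
  v (down): (x=6, y=1) -> (x=6, y=2)
  < (left): (x=6, y=2) -> (x=5, y=2)
Final: (x=5, y=2)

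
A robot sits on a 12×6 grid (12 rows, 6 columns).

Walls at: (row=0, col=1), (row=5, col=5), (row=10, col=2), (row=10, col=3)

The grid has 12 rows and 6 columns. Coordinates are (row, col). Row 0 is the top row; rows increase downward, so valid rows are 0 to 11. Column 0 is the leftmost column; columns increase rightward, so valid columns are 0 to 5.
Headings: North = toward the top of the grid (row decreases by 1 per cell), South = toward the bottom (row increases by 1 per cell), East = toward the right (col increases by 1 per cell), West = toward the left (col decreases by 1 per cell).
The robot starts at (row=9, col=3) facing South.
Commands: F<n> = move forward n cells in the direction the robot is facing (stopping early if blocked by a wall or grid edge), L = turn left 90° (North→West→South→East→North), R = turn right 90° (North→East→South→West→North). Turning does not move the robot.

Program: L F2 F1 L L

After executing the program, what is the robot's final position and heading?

Answer: Final position: (row=9, col=5), facing West

Derivation:
Start: (row=9, col=3), facing South
  L: turn left, now facing East
  F2: move forward 2, now at (row=9, col=5)
  F1: move forward 0/1 (blocked), now at (row=9, col=5)
  L: turn left, now facing North
  L: turn left, now facing West
Final: (row=9, col=5), facing West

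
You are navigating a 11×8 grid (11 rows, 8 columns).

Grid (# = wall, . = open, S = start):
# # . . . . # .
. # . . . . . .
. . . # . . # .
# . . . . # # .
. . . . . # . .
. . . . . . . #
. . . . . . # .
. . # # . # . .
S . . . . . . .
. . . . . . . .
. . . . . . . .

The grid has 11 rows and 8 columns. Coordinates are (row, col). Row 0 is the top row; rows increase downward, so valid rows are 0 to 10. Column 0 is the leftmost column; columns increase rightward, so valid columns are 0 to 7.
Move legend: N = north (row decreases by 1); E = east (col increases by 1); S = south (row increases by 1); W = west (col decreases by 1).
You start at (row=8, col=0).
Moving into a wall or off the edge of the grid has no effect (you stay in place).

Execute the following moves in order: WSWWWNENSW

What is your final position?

Answer: Final position: (row=8, col=0)

Derivation:
Start: (row=8, col=0)
  W (west): blocked, stay at (row=8, col=0)
  S (south): (row=8, col=0) -> (row=9, col=0)
  [×3]W (west): blocked, stay at (row=9, col=0)
  N (north): (row=9, col=0) -> (row=8, col=0)
  E (east): (row=8, col=0) -> (row=8, col=1)
  N (north): (row=8, col=1) -> (row=7, col=1)
  S (south): (row=7, col=1) -> (row=8, col=1)
  W (west): (row=8, col=1) -> (row=8, col=0)
Final: (row=8, col=0)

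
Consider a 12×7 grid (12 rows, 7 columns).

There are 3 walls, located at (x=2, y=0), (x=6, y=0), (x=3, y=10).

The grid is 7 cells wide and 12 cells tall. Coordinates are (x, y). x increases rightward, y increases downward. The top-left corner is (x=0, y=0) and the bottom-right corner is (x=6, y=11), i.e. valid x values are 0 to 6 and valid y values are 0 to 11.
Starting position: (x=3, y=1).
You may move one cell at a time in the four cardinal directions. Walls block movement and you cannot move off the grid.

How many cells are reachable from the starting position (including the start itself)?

BFS flood-fill from (x=3, y=1):
  Distance 0: (x=3, y=1)
  Distance 1: (x=3, y=0), (x=2, y=1), (x=4, y=1), (x=3, y=2)
  Distance 2: (x=4, y=0), (x=1, y=1), (x=5, y=1), (x=2, y=2), (x=4, y=2), (x=3, y=3)
  Distance 3: (x=1, y=0), (x=5, y=0), (x=0, y=1), (x=6, y=1), (x=1, y=2), (x=5, y=2), (x=2, y=3), (x=4, y=3), (x=3, y=4)
  Distance 4: (x=0, y=0), (x=0, y=2), (x=6, y=2), (x=1, y=3), (x=5, y=3), (x=2, y=4), (x=4, y=4), (x=3, y=5)
  Distance 5: (x=0, y=3), (x=6, y=3), (x=1, y=4), (x=5, y=4), (x=2, y=5), (x=4, y=5), (x=3, y=6)
  Distance 6: (x=0, y=4), (x=6, y=4), (x=1, y=5), (x=5, y=5), (x=2, y=6), (x=4, y=6), (x=3, y=7)
  Distance 7: (x=0, y=5), (x=6, y=5), (x=1, y=6), (x=5, y=6), (x=2, y=7), (x=4, y=7), (x=3, y=8)
  Distance 8: (x=0, y=6), (x=6, y=6), (x=1, y=7), (x=5, y=7), (x=2, y=8), (x=4, y=8), (x=3, y=9)
  Distance 9: (x=0, y=7), (x=6, y=7), (x=1, y=8), (x=5, y=8), (x=2, y=9), (x=4, y=9)
  Distance 10: (x=0, y=8), (x=6, y=8), (x=1, y=9), (x=5, y=9), (x=2, y=10), (x=4, y=10)
  Distance 11: (x=0, y=9), (x=6, y=9), (x=1, y=10), (x=5, y=10), (x=2, y=11), (x=4, y=11)
  Distance 12: (x=0, y=10), (x=6, y=10), (x=1, y=11), (x=3, y=11), (x=5, y=11)
  Distance 13: (x=0, y=11), (x=6, y=11)
Total reachable: 81 (grid has 81 open cells total)

Answer: Reachable cells: 81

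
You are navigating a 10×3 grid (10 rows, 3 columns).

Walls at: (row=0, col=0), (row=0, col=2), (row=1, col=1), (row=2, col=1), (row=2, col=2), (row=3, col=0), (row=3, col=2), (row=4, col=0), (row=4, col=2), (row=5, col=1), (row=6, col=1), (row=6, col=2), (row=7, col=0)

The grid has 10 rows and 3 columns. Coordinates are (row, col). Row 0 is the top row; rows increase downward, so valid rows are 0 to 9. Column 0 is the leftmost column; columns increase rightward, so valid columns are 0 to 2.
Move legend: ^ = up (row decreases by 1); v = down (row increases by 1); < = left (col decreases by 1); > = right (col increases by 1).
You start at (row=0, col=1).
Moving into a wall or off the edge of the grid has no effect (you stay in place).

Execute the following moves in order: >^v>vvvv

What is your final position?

Start: (row=0, col=1)
  > (right): blocked, stay at (row=0, col=1)
  ^ (up): blocked, stay at (row=0, col=1)
  v (down): blocked, stay at (row=0, col=1)
  > (right): blocked, stay at (row=0, col=1)
  [×4]v (down): blocked, stay at (row=0, col=1)
Final: (row=0, col=1)

Answer: Final position: (row=0, col=1)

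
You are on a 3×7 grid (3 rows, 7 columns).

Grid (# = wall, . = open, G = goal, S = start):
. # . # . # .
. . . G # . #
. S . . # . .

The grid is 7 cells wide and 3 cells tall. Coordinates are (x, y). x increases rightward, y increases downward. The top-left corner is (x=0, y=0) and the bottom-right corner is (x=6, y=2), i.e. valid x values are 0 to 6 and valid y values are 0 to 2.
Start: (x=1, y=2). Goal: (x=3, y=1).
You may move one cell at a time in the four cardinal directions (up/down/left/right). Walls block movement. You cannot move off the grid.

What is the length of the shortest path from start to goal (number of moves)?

BFS from (x=1, y=2) until reaching (x=3, y=1):
  Distance 0: (x=1, y=2)
  Distance 1: (x=1, y=1), (x=0, y=2), (x=2, y=2)
  Distance 2: (x=0, y=1), (x=2, y=1), (x=3, y=2)
  Distance 3: (x=0, y=0), (x=2, y=0), (x=3, y=1)  <- goal reached here
One shortest path (3 moves): (x=1, y=2) -> (x=2, y=2) -> (x=3, y=2) -> (x=3, y=1)

Answer: Shortest path length: 3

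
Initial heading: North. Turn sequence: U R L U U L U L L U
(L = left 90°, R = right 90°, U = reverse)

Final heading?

Answer: Final heading: West

Derivation:
Start: North
  U (U-turn (180°)) -> South
  R (right (90° clockwise)) -> West
  L (left (90° counter-clockwise)) -> South
  U (U-turn (180°)) -> North
  U (U-turn (180°)) -> South
  L (left (90° counter-clockwise)) -> East
  U (U-turn (180°)) -> West
  L (left (90° counter-clockwise)) -> South
  L (left (90° counter-clockwise)) -> East
  U (U-turn (180°)) -> West
Final: West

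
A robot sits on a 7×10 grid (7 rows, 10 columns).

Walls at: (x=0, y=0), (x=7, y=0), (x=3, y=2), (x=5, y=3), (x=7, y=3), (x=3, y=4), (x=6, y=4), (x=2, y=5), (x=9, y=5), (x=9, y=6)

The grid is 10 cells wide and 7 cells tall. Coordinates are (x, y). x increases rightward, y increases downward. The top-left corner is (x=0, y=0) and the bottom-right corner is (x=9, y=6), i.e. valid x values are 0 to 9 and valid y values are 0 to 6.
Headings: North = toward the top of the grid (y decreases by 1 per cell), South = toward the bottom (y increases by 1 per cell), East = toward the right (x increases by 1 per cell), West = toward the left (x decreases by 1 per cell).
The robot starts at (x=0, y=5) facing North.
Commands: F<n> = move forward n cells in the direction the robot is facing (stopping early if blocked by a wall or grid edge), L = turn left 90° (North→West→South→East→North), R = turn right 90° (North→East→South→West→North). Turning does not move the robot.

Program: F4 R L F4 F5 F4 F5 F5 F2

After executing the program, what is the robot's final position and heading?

Answer: Final position: (x=0, y=1), facing North

Derivation:
Start: (x=0, y=5), facing North
  F4: move forward 4, now at (x=0, y=1)
  R: turn right, now facing East
  L: turn left, now facing North
  F4: move forward 0/4 (blocked), now at (x=0, y=1)
  F5: move forward 0/5 (blocked), now at (x=0, y=1)
  F4: move forward 0/4 (blocked), now at (x=0, y=1)
  F5: move forward 0/5 (blocked), now at (x=0, y=1)
  F5: move forward 0/5 (blocked), now at (x=0, y=1)
  F2: move forward 0/2 (blocked), now at (x=0, y=1)
Final: (x=0, y=1), facing North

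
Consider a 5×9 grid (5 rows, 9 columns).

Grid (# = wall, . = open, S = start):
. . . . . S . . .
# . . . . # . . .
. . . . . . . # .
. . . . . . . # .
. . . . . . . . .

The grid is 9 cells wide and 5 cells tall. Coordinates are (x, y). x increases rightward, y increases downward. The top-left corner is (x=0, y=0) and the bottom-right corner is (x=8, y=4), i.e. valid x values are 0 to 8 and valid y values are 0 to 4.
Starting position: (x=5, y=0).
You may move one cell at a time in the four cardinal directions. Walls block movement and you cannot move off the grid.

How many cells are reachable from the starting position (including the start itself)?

BFS flood-fill from (x=5, y=0):
  Distance 0: (x=5, y=0)
  Distance 1: (x=4, y=0), (x=6, y=0)
  Distance 2: (x=3, y=0), (x=7, y=0), (x=4, y=1), (x=6, y=1)
  Distance 3: (x=2, y=0), (x=8, y=0), (x=3, y=1), (x=7, y=1), (x=4, y=2), (x=6, y=2)
  Distance 4: (x=1, y=0), (x=2, y=1), (x=8, y=1), (x=3, y=2), (x=5, y=2), (x=4, y=3), (x=6, y=3)
  Distance 5: (x=0, y=0), (x=1, y=1), (x=2, y=2), (x=8, y=2), (x=3, y=3), (x=5, y=3), (x=4, y=4), (x=6, y=4)
  Distance 6: (x=1, y=2), (x=2, y=3), (x=8, y=3), (x=3, y=4), (x=5, y=4), (x=7, y=4)
  Distance 7: (x=0, y=2), (x=1, y=3), (x=2, y=4), (x=8, y=4)
  Distance 8: (x=0, y=3), (x=1, y=4)
  Distance 9: (x=0, y=4)
Total reachable: 41 (grid has 41 open cells total)

Answer: Reachable cells: 41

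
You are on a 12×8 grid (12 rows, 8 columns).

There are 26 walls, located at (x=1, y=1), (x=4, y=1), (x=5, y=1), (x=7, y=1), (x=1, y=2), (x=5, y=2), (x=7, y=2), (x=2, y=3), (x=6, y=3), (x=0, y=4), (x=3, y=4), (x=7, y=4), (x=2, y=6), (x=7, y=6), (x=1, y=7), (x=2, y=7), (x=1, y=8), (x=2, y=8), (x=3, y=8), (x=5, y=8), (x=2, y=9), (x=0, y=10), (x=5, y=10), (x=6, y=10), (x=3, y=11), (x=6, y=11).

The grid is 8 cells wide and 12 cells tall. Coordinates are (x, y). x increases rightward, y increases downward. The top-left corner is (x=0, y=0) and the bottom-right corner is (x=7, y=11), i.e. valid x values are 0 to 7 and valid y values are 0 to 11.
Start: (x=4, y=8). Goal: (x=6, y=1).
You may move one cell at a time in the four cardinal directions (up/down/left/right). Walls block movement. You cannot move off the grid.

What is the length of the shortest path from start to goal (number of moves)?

Answer: Shortest path length: 13

Derivation:
BFS from (x=4, y=8) until reaching (x=6, y=1):
  Distance 0: (x=4, y=8)
  Distance 1: (x=4, y=7), (x=4, y=9)
  Distance 2: (x=4, y=6), (x=3, y=7), (x=5, y=7), (x=3, y=9), (x=5, y=9), (x=4, y=10)
  Distance 3: (x=4, y=5), (x=3, y=6), (x=5, y=6), (x=6, y=7), (x=6, y=9), (x=3, y=10), (x=4, y=11)
  Distance 4: (x=4, y=4), (x=3, y=5), (x=5, y=5), (x=6, y=6), (x=7, y=7), (x=6, y=8), (x=7, y=9), (x=2, y=10), (x=5, y=11)
  Distance 5: (x=4, y=3), (x=5, y=4), (x=2, y=5), (x=6, y=5), (x=7, y=8), (x=1, y=10), (x=7, y=10), (x=2, y=11)
  Distance 6: (x=4, y=2), (x=3, y=3), (x=5, y=3), (x=2, y=4), (x=6, y=4), (x=1, y=5), (x=7, y=5), (x=1, y=9), (x=1, y=11), (x=7, y=11)
  Distance 7: (x=3, y=2), (x=1, y=4), (x=0, y=5), (x=1, y=6), (x=0, y=9), (x=0, y=11)
  Distance 8: (x=3, y=1), (x=2, y=2), (x=1, y=3), (x=0, y=6), (x=0, y=8)
  Distance 9: (x=3, y=0), (x=2, y=1), (x=0, y=3), (x=0, y=7)
  Distance 10: (x=2, y=0), (x=4, y=0), (x=0, y=2)
  Distance 11: (x=1, y=0), (x=5, y=0), (x=0, y=1)
  Distance 12: (x=0, y=0), (x=6, y=0)
  Distance 13: (x=7, y=0), (x=6, y=1)  <- goal reached here
One shortest path (13 moves): (x=4, y=8) -> (x=4, y=7) -> (x=4, y=6) -> (x=4, y=5) -> (x=4, y=4) -> (x=4, y=3) -> (x=3, y=3) -> (x=3, y=2) -> (x=3, y=1) -> (x=3, y=0) -> (x=4, y=0) -> (x=5, y=0) -> (x=6, y=0) -> (x=6, y=1)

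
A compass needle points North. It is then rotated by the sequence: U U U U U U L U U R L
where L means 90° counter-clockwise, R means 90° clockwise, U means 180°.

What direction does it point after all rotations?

Answer: Final heading: West

Derivation:
Start: North
  U (U-turn (180°)) -> South
  U (U-turn (180°)) -> North
  U (U-turn (180°)) -> South
  U (U-turn (180°)) -> North
  U (U-turn (180°)) -> South
  U (U-turn (180°)) -> North
  L (left (90° counter-clockwise)) -> West
  U (U-turn (180°)) -> East
  U (U-turn (180°)) -> West
  R (right (90° clockwise)) -> North
  L (left (90° counter-clockwise)) -> West
Final: West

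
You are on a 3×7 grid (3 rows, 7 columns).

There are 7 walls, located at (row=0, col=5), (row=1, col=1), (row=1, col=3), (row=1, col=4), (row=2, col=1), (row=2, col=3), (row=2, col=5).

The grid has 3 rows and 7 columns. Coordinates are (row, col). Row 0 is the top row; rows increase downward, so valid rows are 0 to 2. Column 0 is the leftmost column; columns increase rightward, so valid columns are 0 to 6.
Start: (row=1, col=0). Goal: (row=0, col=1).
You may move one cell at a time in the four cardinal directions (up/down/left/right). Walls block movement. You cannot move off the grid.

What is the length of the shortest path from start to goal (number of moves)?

BFS from (row=1, col=0) until reaching (row=0, col=1):
  Distance 0: (row=1, col=0)
  Distance 1: (row=0, col=0), (row=2, col=0)
  Distance 2: (row=0, col=1)  <- goal reached here
One shortest path (2 moves): (row=1, col=0) -> (row=0, col=0) -> (row=0, col=1)

Answer: Shortest path length: 2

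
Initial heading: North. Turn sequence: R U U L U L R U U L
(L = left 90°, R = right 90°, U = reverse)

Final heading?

Start: North
  R (right (90° clockwise)) -> East
  U (U-turn (180°)) -> West
  U (U-turn (180°)) -> East
  L (left (90° counter-clockwise)) -> North
  U (U-turn (180°)) -> South
  L (left (90° counter-clockwise)) -> East
  R (right (90° clockwise)) -> South
  U (U-turn (180°)) -> North
  U (U-turn (180°)) -> South
  L (left (90° counter-clockwise)) -> East
Final: East

Answer: Final heading: East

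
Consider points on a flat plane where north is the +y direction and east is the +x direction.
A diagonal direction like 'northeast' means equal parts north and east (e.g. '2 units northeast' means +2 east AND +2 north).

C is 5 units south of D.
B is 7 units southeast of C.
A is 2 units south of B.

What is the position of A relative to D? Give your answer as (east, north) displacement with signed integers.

Place D at the origin (east=0, north=0).
  C is 5 units south of D: delta (east=+0, north=-5); C at (east=0, north=-5).
  B is 7 units southeast of C: delta (east=+7, north=-7); B at (east=7, north=-12).
  A is 2 units south of B: delta (east=+0, north=-2); A at (east=7, north=-14).
Therefore A relative to D: (east=7, north=-14).

Answer: A is at (east=7, north=-14) relative to D.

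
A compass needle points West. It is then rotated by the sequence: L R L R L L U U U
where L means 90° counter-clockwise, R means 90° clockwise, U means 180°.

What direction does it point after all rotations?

Answer: Final heading: West

Derivation:
Start: West
  L (left (90° counter-clockwise)) -> South
  R (right (90° clockwise)) -> West
  L (left (90° counter-clockwise)) -> South
  R (right (90° clockwise)) -> West
  L (left (90° counter-clockwise)) -> South
  L (left (90° counter-clockwise)) -> East
  U (U-turn (180°)) -> West
  U (U-turn (180°)) -> East
  U (U-turn (180°)) -> West
Final: West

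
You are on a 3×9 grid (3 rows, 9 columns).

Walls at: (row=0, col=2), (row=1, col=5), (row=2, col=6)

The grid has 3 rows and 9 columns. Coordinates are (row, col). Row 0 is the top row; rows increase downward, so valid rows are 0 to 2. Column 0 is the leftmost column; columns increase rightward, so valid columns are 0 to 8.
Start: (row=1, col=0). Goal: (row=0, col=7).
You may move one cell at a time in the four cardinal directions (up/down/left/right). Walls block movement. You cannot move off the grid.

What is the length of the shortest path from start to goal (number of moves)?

BFS from (row=1, col=0) until reaching (row=0, col=7):
  Distance 0: (row=1, col=0)
  Distance 1: (row=0, col=0), (row=1, col=1), (row=2, col=0)
  Distance 2: (row=0, col=1), (row=1, col=2), (row=2, col=1)
  Distance 3: (row=1, col=3), (row=2, col=2)
  Distance 4: (row=0, col=3), (row=1, col=4), (row=2, col=3)
  Distance 5: (row=0, col=4), (row=2, col=4)
  Distance 6: (row=0, col=5), (row=2, col=5)
  Distance 7: (row=0, col=6)
  Distance 8: (row=0, col=7), (row=1, col=6)  <- goal reached here
One shortest path (8 moves): (row=1, col=0) -> (row=1, col=1) -> (row=1, col=2) -> (row=1, col=3) -> (row=1, col=4) -> (row=0, col=4) -> (row=0, col=5) -> (row=0, col=6) -> (row=0, col=7)

Answer: Shortest path length: 8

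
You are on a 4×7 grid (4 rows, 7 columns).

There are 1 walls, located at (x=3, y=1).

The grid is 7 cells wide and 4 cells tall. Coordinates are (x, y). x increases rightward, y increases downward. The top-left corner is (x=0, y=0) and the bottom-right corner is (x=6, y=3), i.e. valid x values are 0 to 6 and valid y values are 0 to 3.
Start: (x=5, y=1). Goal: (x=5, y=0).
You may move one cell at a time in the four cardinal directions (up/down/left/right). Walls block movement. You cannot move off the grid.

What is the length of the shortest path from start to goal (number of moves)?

BFS from (x=5, y=1) until reaching (x=5, y=0):
  Distance 0: (x=5, y=1)
  Distance 1: (x=5, y=0), (x=4, y=1), (x=6, y=1), (x=5, y=2)  <- goal reached here
One shortest path (1 moves): (x=5, y=1) -> (x=5, y=0)

Answer: Shortest path length: 1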